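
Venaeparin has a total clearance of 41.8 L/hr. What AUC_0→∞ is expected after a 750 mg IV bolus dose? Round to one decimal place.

AUC = 17.9 mg/L·hr

AUC_0→∞ = Dose_iv / CL
        = 750 / 41.8 = 17.9426 mg/L·hr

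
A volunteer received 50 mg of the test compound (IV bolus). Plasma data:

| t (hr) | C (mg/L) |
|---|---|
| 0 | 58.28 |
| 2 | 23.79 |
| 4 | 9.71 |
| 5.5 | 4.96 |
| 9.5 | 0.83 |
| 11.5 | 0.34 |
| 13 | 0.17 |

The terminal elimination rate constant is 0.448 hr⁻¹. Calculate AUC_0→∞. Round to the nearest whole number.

AUC = 140 mg/L·hr

Trapezoidal AUC_0→13:
  [0→2]: (58.28+23.79)/2 × 2 = 82.07
  [2→4]: (23.79+9.71)/2 × 2 = 33.5
  [4→5.5]: (9.71+4.96)/2 × 1.5 = 11.0025
  [5.5→9.5]: (4.96+0.83)/2 × 4 = 11.58
  [9.5→11.5]: (0.83+0.34)/2 × 2 = 1.17
  [11.5→13]: (0.34+0.17)/2 × 1.5 = 0.3825
  Sum = 139.705 mg/L·hr
Extrapolated tail: C_last / k_e = 0.17 / 0.448 = 0.379
AUC_0→∞ = 139.705 + 0.379 = 140.084 mg/L·hr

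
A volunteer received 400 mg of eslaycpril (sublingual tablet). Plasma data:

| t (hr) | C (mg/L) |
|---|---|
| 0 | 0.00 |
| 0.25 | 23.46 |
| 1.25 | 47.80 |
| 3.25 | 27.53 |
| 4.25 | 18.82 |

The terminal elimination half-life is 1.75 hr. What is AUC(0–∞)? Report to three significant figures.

AUC = 185 mg/L·hr

Trapezoidal AUC_0→4.25:
  [0→0.25]: (0.00+23.46)/2 × 0.25 = 2.9325
  [0.25→1.25]: (23.46+47.80)/2 × 1 = 35.63
  [1.25→3.25]: (47.80+27.53)/2 × 2 = 75.33
  [3.25→4.25]: (27.53+18.82)/2 × 1 = 23.175
  Sum = 137.0675 mg/L·hr
k_e = ln2 / t½ = 0.693147 / 1.75 = 0.3961 hr^-1
Extrapolated tail: C_last / k_e = 18.82 / 0.3961 = 47.513
AUC_0→∞ = 137.0675 + 47.513 = 184.5805 mg/L·hr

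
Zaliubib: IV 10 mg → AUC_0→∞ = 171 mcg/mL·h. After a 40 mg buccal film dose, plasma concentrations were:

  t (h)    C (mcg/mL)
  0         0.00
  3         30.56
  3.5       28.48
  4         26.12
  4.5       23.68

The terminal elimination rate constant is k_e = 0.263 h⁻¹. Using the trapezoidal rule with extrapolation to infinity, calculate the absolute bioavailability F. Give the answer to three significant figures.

F = 0.258

Trapezoidal AUC_0→4.5 (buccal film):
  [0→3]: (0.00+30.56)/2 × 3 = 45.84
  [3→3.5]: (30.56+28.48)/2 × 0.5 = 14.76
  [3.5→4]: (28.48+26.12)/2 × 0.5 = 13.65
  [4→4.5]: (26.12+23.68)/2 × 0.5 = 12.45
  Sum = 86.7 mcg/mL·h
Tail: C_last/k_e = 23.68/0.263 = 90.038
AUC_0→∞ (buccal film) = 86.7 + 90.038 = 176.738 mcg/mL·h
F = (AUC_ev/D_ev)/(AUC_iv/D_iv) = (176.738/40)/(171/10) = 4.41845/17.1 = 0.2584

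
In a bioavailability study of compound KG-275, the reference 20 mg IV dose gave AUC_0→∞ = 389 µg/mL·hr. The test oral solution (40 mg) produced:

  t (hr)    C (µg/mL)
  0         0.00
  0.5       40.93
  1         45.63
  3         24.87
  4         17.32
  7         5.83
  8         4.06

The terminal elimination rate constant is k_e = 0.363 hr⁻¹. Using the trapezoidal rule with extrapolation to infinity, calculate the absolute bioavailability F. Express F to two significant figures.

F = 0.22

Trapezoidal AUC_0→8 (oral solution):
  [0→0.5]: (0.00+40.93)/2 × 0.5 = 10.2325
  [0.5→1]: (40.93+45.63)/2 × 0.5 = 21.64
  [1→3]: (45.63+24.87)/2 × 2 = 70.5
  [3→4]: (24.87+17.32)/2 × 1 = 21.095
  [4→7]: (17.32+5.83)/2 × 3 = 34.725
  [7→8]: (5.83+4.06)/2 × 1 = 4.945
  Sum = 163.1375 µg/mL·hr
Tail: C_last/k_e = 4.06/0.363 = 11.185
AUC_0→∞ (oral solution) = 163.1375 + 11.185 = 174.3225 µg/mL·hr
F = (AUC_ev/D_ev)/(AUC_iv/D_iv) = (174.3225/40)/(389/20) = 4.3580625/19.45 = 0.2241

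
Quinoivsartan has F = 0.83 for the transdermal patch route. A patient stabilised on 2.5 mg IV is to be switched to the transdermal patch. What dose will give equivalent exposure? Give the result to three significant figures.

D_transdermal = 3.01 mg

For equal systemic exposure: F × D_ev = D_iv
D_ev = D_iv / F = 2.5 / 0.83 = 3.01205 mg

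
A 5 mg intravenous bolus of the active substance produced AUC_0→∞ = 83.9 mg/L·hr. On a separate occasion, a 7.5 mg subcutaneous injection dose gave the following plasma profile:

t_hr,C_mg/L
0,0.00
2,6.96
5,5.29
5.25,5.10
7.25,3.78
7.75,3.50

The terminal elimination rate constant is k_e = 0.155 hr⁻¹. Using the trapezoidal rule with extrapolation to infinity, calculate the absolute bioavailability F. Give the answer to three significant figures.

Trapezoidal AUC_0→7.75 (subcutaneous injection):
  [0→2]: (0.00+6.96)/2 × 2 = 6.96
  [2→5]: (6.96+5.29)/2 × 3 = 18.375
  [5→5.25]: (5.29+5.10)/2 × 0.25 = 1.29875
  [5.25→7.25]: (5.10+3.78)/2 × 2 = 8.88
  [7.25→7.75]: (3.78+3.50)/2 × 0.5 = 1.82
  Sum = 37.33375 mg/L·hr
Tail: C_last/k_e = 3.50/0.155 = 22.581
AUC_0→∞ (subcutaneous injection) = 37.33375 + 22.581 = 59.91475 mg/L·hr
F = (AUC_ev/D_ev)/(AUC_iv/D_iv) = (59.91475/7.5)/(83.9/5) = 7.98863/16.78 = 0.4761

F = 0.476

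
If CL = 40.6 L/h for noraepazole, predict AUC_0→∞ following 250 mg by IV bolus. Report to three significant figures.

AUC_0→∞ = Dose_iv / CL
        = 250 / 40.6 = 6.15764 mg/L·h

AUC = 6.16 mg/L·h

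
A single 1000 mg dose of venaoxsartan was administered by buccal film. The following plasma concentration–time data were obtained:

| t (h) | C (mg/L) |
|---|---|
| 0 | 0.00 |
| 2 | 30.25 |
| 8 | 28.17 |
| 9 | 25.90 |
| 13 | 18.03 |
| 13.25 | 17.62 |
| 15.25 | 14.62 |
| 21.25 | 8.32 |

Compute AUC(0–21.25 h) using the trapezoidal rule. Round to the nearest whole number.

AUC = 426 mg/L·h

Trapezoidal AUC_0→21.25:
  [0→2]: (0.00+30.25)/2 × 2 = 30.25
  [2→8]: (30.25+28.17)/2 × 6 = 175.26
  [8→9]: (28.17+25.90)/2 × 1 = 27.035
  [9→13]: (25.90+18.03)/2 × 4 = 87.86
  [13→13.25]: (18.03+17.62)/2 × 0.25 = 4.45625
  [13.25→15.25]: (17.62+14.62)/2 × 2 = 32.24
  [15.25→21.25]: (14.62+8.32)/2 × 6 = 68.82
  Sum = 425.92125 mg/L·h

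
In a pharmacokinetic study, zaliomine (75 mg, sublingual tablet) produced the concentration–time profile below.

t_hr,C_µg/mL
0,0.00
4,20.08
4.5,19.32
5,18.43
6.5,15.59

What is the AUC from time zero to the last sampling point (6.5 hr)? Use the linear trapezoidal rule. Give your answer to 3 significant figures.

Trapezoidal AUC_0→6.5:
  [0→4]: (0.00+20.08)/2 × 4 = 40.16
  [4→4.5]: (20.08+19.32)/2 × 0.5 = 9.85
  [4.5→5]: (19.32+18.43)/2 × 0.5 = 9.4375
  [5→6.5]: (18.43+15.59)/2 × 1.5 = 25.515
  Sum = 84.9625 µg/mL·hr

AUC = 85.0 µg/mL·hr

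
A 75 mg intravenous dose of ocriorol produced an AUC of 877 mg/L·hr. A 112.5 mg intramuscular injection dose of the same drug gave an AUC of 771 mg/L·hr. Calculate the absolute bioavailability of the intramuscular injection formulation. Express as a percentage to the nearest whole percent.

F = (AUC_ev / D_ev) / (AUC_iv / D_iv)
  = (771/112.5) / (877/75)
  = 6.85333 / 11.6933 = 0.5861
  = 58.61%

F = 59%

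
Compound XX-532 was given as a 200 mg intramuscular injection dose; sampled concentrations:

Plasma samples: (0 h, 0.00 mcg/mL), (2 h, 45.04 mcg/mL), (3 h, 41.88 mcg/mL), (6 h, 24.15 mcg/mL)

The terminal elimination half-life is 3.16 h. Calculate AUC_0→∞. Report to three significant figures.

AUC = 298 mcg/mL·h

Trapezoidal AUC_0→6:
  [0→2]: (0.00+45.04)/2 × 2 = 45.04
  [2→3]: (45.04+41.88)/2 × 1 = 43.46
  [3→6]: (41.88+24.15)/2 × 3 = 99.045
  Sum = 187.545 mcg/mL·h
k_e = ln2 / t½ = 0.693147 / 3.16 = 0.2194 h^-1
Extrapolated tail: C_last / k_e = 24.15 / 0.2194 = 110.073
AUC_0→∞ = 187.545 + 110.073 = 297.618 mcg/mL·h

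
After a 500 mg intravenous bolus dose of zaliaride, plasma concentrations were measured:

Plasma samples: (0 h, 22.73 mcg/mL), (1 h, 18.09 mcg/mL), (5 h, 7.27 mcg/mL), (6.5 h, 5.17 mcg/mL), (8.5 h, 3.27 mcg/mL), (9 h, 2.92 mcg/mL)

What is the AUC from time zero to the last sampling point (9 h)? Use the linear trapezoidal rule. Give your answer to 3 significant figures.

AUC = 90.4 mcg/mL·h

Trapezoidal AUC_0→9:
  [0→1]: (22.73+18.09)/2 × 1 = 20.41
  [1→5]: (18.09+7.27)/2 × 4 = 50.72
  [5→6.5]: (7.27+5.17)/2 × 1.5 = 9.33
  [6.5→8.5]: (5.17+3.27)/2 × 2 = 8.44
  [8.5→9]: (3.27+2.92)/2 × 0.5 = 1.5475
  Sum = 90.4475 mcg/mL·h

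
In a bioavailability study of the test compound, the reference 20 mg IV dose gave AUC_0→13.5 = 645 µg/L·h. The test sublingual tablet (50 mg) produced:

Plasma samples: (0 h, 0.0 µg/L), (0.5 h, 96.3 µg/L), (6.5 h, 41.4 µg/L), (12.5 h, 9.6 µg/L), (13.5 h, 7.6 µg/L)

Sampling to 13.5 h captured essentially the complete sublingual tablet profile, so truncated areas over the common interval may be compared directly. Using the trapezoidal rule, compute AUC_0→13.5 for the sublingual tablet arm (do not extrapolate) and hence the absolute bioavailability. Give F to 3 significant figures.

Trapezoidal AUC_0→13.5 (sublingual tablet):
  [0→0.5]: (0.0+96.3)/2 × 0.5 = 24.075
  [0.5→6.5]: (96.3+41.4)/2 × 6 = 413.1
  [6.5→12.5]: (41.4+9.6)/2 × 6 = 153.0
  [12.5→13.5]: (9.6+7.6)/2 × 1 = 8.6
  Sum = 598.775 µg/L·h
F = (AUC_ev/D_ev)/(AUC_iv/D_iv) = (598.775/50)/(645/20) = 11.9755/32.25 = 0.3713

F = 0.371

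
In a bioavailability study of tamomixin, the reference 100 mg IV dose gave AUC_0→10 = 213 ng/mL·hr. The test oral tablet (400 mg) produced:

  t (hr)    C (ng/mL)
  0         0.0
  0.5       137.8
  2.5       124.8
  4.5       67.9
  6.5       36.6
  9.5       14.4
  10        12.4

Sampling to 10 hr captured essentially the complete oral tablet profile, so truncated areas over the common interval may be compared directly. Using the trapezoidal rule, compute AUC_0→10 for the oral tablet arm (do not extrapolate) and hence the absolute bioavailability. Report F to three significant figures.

Trapezoidal AUC_0→10 (oral tablet):
  [0→0.5]: (0.0+137.8)/2 × 0.5 = 34.45
  [0.5→2.5]: (137.8+124.8)/2 × 2 = 262.6
  [2.5→4.5]: (124.8+67.9)/2 × 2 = 192.7
  [4.5→6.5]: (67.9+36.6)/2 × 2 = 104.5
  [6.5→9.5]: (36.6+14.4)/2 × 3 = 76.5
  [9.5→10]: (14.4+12.4)/2 × 0.5 = 6.7
  Sum = 677.45 ng/mL·hr
F = (AUC_ev/D_ev)/(AUC_iv/D_iv) = (677.45/400)/(213/100) = 1.693625/2.13 = 0.7951

F = 0.795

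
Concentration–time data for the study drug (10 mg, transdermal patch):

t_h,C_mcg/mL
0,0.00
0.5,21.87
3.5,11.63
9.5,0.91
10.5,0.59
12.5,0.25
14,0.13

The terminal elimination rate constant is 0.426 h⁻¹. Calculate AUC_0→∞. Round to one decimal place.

Trapezoidal AUC_0→14:
  [0→0.5]: (0.00+21.87)/2 × 0.5 = 5.4675
  [0.5→3.5]: (21.87+11.63)/2 × 3 = 50.25
  [3.5→9.5]: (11.63+0.91)/2 × 6 = 37.62
  [9.5→10.5]: (0.91+0.59)/2 × 1 = 0.75
  [10.5→12.5]: (0.59+0.25)/2 × 2 = 0.84
  [12.5→14]: (0.25+0.13)/2 × 1.5 = 0.285
  Sum = 95.2125 mcg/mL·h
Extrapolated tail: C_last / k_e = 0.13 / 0.426 = 0.305
AUC_0→∞ = 95.2125 + 0.305 = 95.5175 mcg/mL·h

AUC = 95.5 mcg/mL·h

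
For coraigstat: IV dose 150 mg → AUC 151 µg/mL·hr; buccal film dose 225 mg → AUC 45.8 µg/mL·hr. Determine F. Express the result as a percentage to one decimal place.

F = (AUC_ev / D_ev) / (AUC_iv / D_iv)
  = (45.8/225) / (151/150)
  = 0.203556 / 1.00667 = 0.2022
  = 20.22%

F = 20.2%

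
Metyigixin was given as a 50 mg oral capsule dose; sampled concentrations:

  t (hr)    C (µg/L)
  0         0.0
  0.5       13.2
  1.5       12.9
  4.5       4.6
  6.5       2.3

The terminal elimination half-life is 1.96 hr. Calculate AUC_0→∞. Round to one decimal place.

Trapezoidal AUC_0→6.5:
  [0→0.5]: (0.0+13.2)/2 × 0.5 = 3.3
  [0.5→1.5]: (13.2+12.9)/2 × 1 = 13.05
  [1.5→4.5]: (12.9+4.6)/2 × 3 = 26.25
  [4.5→6.5]: (4.6+2.3)/2 × 2 = 6.9
  Sum = 49.5 µg/L·hr
k_e = ln2 / t½ = 0.693147 / 1.96 = 0.3536 hr^-1
Extrapolated tail: C_last / k_e = 2.3 / 0.3536 = 6.505
AUC_0→∞ = 49.5 + 6.505 = 56.005 µg/L·hr

AUC = 56.0 µg/L·hr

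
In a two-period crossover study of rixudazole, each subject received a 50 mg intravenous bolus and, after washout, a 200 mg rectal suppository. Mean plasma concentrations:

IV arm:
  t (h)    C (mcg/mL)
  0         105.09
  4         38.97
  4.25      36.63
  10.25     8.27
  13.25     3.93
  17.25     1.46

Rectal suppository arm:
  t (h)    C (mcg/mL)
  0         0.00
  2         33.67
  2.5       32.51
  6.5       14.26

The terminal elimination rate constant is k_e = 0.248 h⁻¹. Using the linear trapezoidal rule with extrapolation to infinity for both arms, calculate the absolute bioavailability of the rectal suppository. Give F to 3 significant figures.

Trapezoidal AUC_0→17.25 (IV):
  [0→4]: (105.09+38.97)/2 × 4 = 288.12
  [4→4.25]: (38.97+36.63)/2 × 0.25 = 9.45
  [4.25→10.25]: (36.63+8.27)/2 × 6 = 134.7
  [10.25→13.25]: (8.27+3.93)/2 × 3 = 18.3
  [13.25→17.25]: (3.93+1.46)/2 × 4 = 10.78
  Sum = 461.35 mcg/mL·h
IV tail: 1.46/0.248 = 5.887; AUC_iv,0→∞ = 461.35 + 5.887 = 467.237 mcg/mL·h
Trapezoidal AUC_0→6.5 (rectal suppository):
  [0→2]: (0.00+33.67)/2 × 2 = 33.67
  [2→2.5]: (33.67+32.51)/2 × 0.5 = 16.545
  [2.5→6.5]: (32.51+14.26)/2 × 4 = 93.54
  Sum = 143.755 mcg/mL·h
rectal suppository tail: 14.26/0.248 = 57.500; AUC_ev,0→∞ = 143.755 + 57.500 = 201.255 mcg/mL·h
F = (AUC_ev/D_ev)/(AUC_iv/D_iv) = (201.255/200)/(467.237/50) = 1.006275/9.34474 = 0.1077

F = 0.108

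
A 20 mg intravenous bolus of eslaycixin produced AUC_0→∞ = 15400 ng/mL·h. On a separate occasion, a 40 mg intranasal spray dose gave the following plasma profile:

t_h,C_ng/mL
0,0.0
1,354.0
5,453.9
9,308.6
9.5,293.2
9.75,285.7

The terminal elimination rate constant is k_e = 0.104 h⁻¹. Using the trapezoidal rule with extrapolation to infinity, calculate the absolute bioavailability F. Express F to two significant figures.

Trapezoidal AUC_0→9.75 (intranasal spray):
  [0→1]: (0.0+354.0)/2 × 1 = 177.0
  [1→5]: (354.0+453.9)/2 × 4 = 1615.8
  [5→9]: (453.9+308.6)/2 × 4 = 1525.0
  [9→9.5]: (308.6+293.2)/2 × 0.5 = 150.45
  [9.5→9.75]: (293.2+285.7)/2 × 0.25 = 72.3625
  Sum = 3540.6125 ng/mL·h
Tail: C_last/k_e = 285.7/0.104 = 2747.115
AUC_0→∞ (intranasal spray) = 3540.6125 + 2747.115 = 6287.7275 ng/mL·h
F = (AUC_ev/D_ev)/(AUC_iv/D_iv) = (6287.7275/40)/(15400/20) = 157.193/770 = 0.2041

F = 0.20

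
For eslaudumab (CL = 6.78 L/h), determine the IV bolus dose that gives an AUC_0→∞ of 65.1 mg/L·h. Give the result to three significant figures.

Dose = 441 mg

Dose_iv = CL × AUC_0→∞
     = 6.78 × 65.1 = 441.378 mg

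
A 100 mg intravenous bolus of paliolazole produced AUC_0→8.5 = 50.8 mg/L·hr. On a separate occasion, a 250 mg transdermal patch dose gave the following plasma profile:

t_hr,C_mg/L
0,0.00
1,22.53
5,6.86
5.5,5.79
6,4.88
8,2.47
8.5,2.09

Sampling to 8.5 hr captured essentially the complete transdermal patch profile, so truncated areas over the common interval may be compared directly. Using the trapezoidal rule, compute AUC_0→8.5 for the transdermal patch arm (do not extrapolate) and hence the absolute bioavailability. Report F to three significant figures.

Trapezoidal AUC_0→8.5 (transdermal patch):
  [0→1]: (0.00+22.53)/2 × 1 = 11.265
  [1→5]: (22.53+6.86)/2 × 4 = 58.78
  [5→5.5]: (6.86+5.79)/2 × 0.5 = 3.1625
  [5.5→6]: (5.79+4.88)/2 × 0.5 = 2.6675
  [6→8]: (4.88+2.47)/2 × 2 = 7.35
  [8→8.5]: (2.47+2.09)/2 × 0.5 = 1.14
  Sum = 84.365 mg/L·hr
F = (AUC_ev/D_ev)/(AUC_iv/D_iv) = (84.365/250)/(50.8/100) = 0.33746/0.508 = 0.6643

F = 0.664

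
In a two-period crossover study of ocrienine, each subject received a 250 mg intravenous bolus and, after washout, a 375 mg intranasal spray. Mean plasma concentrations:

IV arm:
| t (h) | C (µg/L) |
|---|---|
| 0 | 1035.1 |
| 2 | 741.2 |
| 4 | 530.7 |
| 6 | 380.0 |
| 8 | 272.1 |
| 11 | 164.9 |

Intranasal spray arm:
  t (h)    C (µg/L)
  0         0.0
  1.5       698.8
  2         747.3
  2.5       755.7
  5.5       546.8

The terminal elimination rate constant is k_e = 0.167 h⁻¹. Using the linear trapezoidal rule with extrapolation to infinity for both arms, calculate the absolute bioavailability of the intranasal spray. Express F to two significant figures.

F = 0.69

Trapezoidal AUC_0→11 (IV):
  [0→2]: (1035.1+741.2)/2 × 2 = 1776.3
  [2→4]: (741.2+530.7)/2 × 2 = 1271.9
  [4→6]: (530.7+380.0)/2 × 2 = 910.7
  [6→8]: (380.0+272.1)/2 × 2 = 652.1
  [8→11]: (272.1+164.9)/2 × 3 = 655.5
  Sum = 5266.5 µg/L·h
IV tail: 164.9/0.167 = 987.425; AUC_iv,0→∞ = 5266.5 + 987.425 = 6253.925 µg/L·h
Trapezoidal AUC_0→5.5 (intranasal spray):
  [0→1.5]: (0.0+698.8)/2 × 1.5 = 524.1
  [1.5→2]: (698.8+747.3)/2 × 0.5 = 361.525
  [2→2.5]: (747.3+755.7)/2 × 0.5 = 375.75
  [2.5→5.5]: (755.7+546.8)/2 × 3 = 1953.75
  Sum = 3215.125 µg/L·h
intranasal spray tail: 546.8/0.167 = 3274.251; AUC_ev,0→∞ = 3215.125 + 3274.251 = 6489.376 µg/L·h
F = (AUC_ev/D_ev)/(AUC_iv/D_iv) = (6489.376/375)/(6253.925/250) = 17.305/25.0157 = 0.6918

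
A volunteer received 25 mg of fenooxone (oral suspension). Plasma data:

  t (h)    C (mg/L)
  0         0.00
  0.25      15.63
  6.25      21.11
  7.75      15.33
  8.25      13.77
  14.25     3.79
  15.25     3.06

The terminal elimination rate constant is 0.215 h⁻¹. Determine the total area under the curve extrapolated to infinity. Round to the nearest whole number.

AUC = 217 mg/L·h

Trapezoidal AUC_0→15.25:
  [0→0.25]: (0.00+15.63)/2 × 0.25 = 1.95375
  [0.25→6.25]: (15.63+21.11)/2 × 6 = 110.22
  [6.25→7.75]: (21.11+15.33)/2 × 1.5 = 27.33
  [7.75→8.25]: (15.33+13.77)/2 × 0.5 = 7.275
  [8.25→14.25]: (13.77+3.79)/2 × 6 = 52.68
  [14.25→15.25]: (3.79+3.06)/2 × 1 = 3.425
  Sum = 202.88375 mg/L·h
Extrapolated tail: C_last / k_e = 3.06 / 0.215 = 14.233
AUC_0→∞ = 202.88375 + 14.233 = 217.11675 mg/L·h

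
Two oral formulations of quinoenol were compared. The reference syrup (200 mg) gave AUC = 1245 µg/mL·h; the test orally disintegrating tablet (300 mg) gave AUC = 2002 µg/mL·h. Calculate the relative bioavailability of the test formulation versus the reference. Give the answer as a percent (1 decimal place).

F_rel = 107.2%

F_rel = (AUC_test/D_test) / (AUC_ref/D_ref)
      = (2002/300) / (1245/200)
      = 6.67333 / 6.225 = 1.0720 = 107.20%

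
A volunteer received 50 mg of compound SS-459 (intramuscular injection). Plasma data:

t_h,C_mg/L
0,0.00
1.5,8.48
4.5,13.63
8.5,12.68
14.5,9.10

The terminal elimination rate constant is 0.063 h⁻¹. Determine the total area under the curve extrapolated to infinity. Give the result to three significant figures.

Trapezoidal AUC_0→14.5:
  [0→1.5]: (0.00+8.48)/2 × 1.5 = 6.36
  [1.5→4.5]: (8.48+13.63)/2 × 3 = 33.165
  [4.5→8.5]: (13.63+12.68)/2 × 4 = 52.62
  [8.5→14.5]: (12.68+9.10)/2 × 6 = 65.34
  Sum = 157.485 mg/L·h
Extrapolated tail: C_last / k_e = 9.10 / 0.063 = 144.444
AUC_0→∞ = 157.485 + 144.444 = 301.929 mg/L·h

AUC = 302 mg/L·h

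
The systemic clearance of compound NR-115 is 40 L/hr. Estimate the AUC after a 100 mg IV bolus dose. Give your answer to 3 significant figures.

AUC_0→∞ = Dose_iv / CL
        = 100 / 40 = 2.5 mg/L·hr

AUC = 2.50 mg/L·hr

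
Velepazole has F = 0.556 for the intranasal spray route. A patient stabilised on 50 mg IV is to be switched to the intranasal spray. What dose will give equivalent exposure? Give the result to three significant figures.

D_intranasal = 89.9 mg

For equal systemic exposure: F × D_ev = D_iv
D_ev = D_iv / F = 50 / 0.556 = 89.9281 mg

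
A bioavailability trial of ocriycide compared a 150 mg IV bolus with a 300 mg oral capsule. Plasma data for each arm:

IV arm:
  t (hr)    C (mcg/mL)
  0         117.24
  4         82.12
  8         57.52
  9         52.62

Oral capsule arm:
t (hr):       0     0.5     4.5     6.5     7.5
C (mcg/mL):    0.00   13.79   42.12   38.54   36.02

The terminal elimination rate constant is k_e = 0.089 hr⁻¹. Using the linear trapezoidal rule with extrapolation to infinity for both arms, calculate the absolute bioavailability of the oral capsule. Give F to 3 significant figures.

Trapezoidal AUC_0→9 (IV):
  [0→4]: (117.24+82.12)/2 × 4 = 398.72
  [4→8]: (82.12+57.52)/2 × 4 = 279.28
  [8→9]: (57.52+52.62)/2 × 1 = 55.07
  Sum = 733.07 mcg/mL·hr
IV tail: 52.62/0.089 = 591.236; AUC_iv,0→∞ = 733.07 + 591.236 = 1324.306 mcg/mL·hr
Trapezoidal AUC_0→7.5 (oral capsule):
  [0→0.5]: (0.00+13.79)/2 × 0.5 = 3.4475
  [0.5→4.5]: (13.79+42.12)/2 × 4 = 111.82
  [4.5→6.5]: (42.12+38.54)/2 × 2 = 80.66
  [6.5→7.5]: (38.54+36.02)/2 × 1 = 37.28
  Sum = 233.2075 mcg/mL·hr
oral capsule tail: 36.02/0.089 = 404.719; AUC_ev,0→∞ = 233.2075 + 404.719 = 637.9265 mcg/mL·hr
F = (AUC_ev/D_ev)/(AUC_iv/D_iv) = (637.9265/300)/(1324.306/150) = 2.12642/8.82871 = 0.2409

F = 0.241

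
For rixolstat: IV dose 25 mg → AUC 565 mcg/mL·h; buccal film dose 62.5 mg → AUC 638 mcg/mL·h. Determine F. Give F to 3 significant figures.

F = (AUC_ev / D_ev) / (AUC_iv / D_iv)
  = (638/62.5) / (565/25)
  = 10.208 / 22.6 = 0.4517

F = 0.452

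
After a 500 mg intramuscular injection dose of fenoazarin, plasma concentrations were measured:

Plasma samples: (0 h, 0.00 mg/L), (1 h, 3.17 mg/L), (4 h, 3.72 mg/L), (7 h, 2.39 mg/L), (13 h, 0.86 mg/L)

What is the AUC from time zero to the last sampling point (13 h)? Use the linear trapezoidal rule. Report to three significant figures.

Trapezoidal AUC_0→13:
  [0→1]: (0.00+3.17)/2 × 1 = 1.585
  [1→4]: (3.17+3.72)/2 × 3 = 10.335
  [4→7]: (3.72+2.39)/2 × 3 = 9.165
  [7→13]: (2.39+0.86)/2 × 6 = 9.75
  Sum = 30.835 mg/L·h

AUC = 30.8 mg/L·h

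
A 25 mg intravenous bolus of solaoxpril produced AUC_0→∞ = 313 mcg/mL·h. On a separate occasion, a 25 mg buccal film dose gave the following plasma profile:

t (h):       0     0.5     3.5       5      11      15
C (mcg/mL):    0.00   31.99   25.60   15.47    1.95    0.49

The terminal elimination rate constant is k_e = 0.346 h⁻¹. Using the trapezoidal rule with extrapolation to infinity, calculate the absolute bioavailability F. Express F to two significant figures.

Trapezoidal AUC_0→15 (buccal film):
  [0→0.5]: (0.00+31.99)/2 × 0.5 = 7.9975
  [0.5→3.5]: (31.99+25.60)/2 × 3 = 86.385
  [3.5→5]: (25.60+15.47)/2 × 1.5 = 30.8025
  [5→11]: (15.47+1.95)/2 × 6 = 52.26
  [11→15]: (1.95+0.49)/2 × 4 = 4.88
  Sum = 182.325 mcg/mL·h
Tail: C_last/k_e = 0.49/0.346 = 1.416
AUC_0→∞ (buccal film) = 182.325 + 1.416 = 183.741 mcg/mL·h
F = (AUC_ev/D_ev)/(AUC_iv/D_iv) = (183.741/25)/(313/25) = 7.34964/12.52 = 0.5870

F = 0.59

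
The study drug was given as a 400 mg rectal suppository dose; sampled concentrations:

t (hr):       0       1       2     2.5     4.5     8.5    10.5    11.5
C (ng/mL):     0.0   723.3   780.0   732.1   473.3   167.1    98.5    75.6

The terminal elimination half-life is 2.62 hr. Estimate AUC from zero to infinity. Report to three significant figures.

AUC = 4620 ng/mL·hr

Trapezoidal AUC_0→11.5:
  [0→1]: (0.0+723.3)/2 × 1 = 361.65
  [1→2]: (723.3+780.0)/2 × 1 = 751.65
  [2→2.5]: (780.0+732.1)/2 × 0.5 = 378.025
  [2.5→4.5]: (732.1+473.3)/2 × 2 = 1205.4
  [4.5→8.5]: (473.3+167.1)/2 × 4 = 1280.8
  [8.5→10.5]: (167.1+98.5)/2 × 2 = 265.6
  [10.5→11.5]: (98.5+75.6)/2 × 1 = 87.05
  Sum = 4330.175 ng/mL·hr
k_e = ln2 / t½ = 0.693147 / 2.62 = 0.2646 hr^-1
Extrapolated tail: C_last / k_e = 75.6 / 0.2646 = 285.714
AUC_0→∞ = 4330.175 + 285.714 = 4615.889 ng/mL·hr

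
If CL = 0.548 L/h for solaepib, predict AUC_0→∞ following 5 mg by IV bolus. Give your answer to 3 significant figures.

AUC = 9.12 mg/L·h

AUC_0→∞ = Dose_iv / CL
        = 5 / 0.548 = 9.12409 mg/L·h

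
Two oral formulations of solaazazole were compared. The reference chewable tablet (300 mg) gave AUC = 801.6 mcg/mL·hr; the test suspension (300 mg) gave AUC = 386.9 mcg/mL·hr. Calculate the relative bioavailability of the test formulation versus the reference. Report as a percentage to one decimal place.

F_rel = (AUC_test/D_test) / (AUC_ref/D_ref)
      = (386.9/300) / (801.6/300)
      = 1.28967 / 2.672 = 0.4827 = 48.27%

F_rel = 48.3%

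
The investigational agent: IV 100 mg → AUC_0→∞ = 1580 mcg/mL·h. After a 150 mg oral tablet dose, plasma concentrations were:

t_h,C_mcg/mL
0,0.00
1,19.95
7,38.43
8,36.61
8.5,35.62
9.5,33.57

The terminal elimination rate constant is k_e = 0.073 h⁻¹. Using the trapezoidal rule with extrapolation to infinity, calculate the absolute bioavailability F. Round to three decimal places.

F = 0.310

Trapezoidal AUC_0→9.5 (oral tablet):
  [0→1]: (0.00+19.95)/2 × 1 = 9.975
  [1→7]: (19.95+38.43)/2 × 6 = 175.14
  [7→8]: (38.43+36.61)/2 × 1 = 37.52
  [8→8.5]: (36.61+35.62)/2 × 0.5 = 18.0575
  [8.5→9.5]: (35.62+33.57)/2 × 1 = 34.595
  Sum = 275.2875 mcg/mL·h
Tail: C_last/k_e = 33.57/0.073 = 459.863
AUC_0→∞ (oral tablet) = 275.2875 + 459.863 = 735.1505 mcg/mL·h
F = (AUC_ev/D_ev)/(AUC_iv/D_iv) = (735.1505/150)/(1580/100) = 4.901/15.8 = 0.3102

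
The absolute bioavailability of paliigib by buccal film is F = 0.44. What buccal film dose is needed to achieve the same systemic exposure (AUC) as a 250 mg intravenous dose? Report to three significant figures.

For equal systemic exposure: F × D_ev = D_iv
D_ev = D_iv / F = 250 / 0.44 = 568.182 mg

D_buccal = 568 mg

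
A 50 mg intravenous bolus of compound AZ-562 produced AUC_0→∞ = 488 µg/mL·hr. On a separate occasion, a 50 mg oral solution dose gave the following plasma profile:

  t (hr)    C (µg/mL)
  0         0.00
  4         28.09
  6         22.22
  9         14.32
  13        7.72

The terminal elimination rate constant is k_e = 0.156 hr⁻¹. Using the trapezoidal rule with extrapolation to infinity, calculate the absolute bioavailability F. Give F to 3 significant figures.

F = 0.522

Trapezoidal AUC_0→13 (oral solution):
  [0→4]: (0.00+28.09)/2 × 4 = 56.18
  [4→6]: (28.09+22.22)/2 × 2 = 50.31
  [6→9]: (22.22+14.32)/2 × 3 = 54.81
  [9→13]: (14.32+7.72)/2 × 4 = 44.08
  Sum = 205.38 µg/mL·hr
Tail: C_last/k_e = 7.72/0.156 = 49.487
AUC_0→∞ (oral solution) = 205.38 + 49.487 = 254.867 µg/mL·hr
F = (AUC_ev/D_ev)/(AUC_iv/D_iv) = (254.867/50)/(488/50) = 5.09734/9.76 = 0.5223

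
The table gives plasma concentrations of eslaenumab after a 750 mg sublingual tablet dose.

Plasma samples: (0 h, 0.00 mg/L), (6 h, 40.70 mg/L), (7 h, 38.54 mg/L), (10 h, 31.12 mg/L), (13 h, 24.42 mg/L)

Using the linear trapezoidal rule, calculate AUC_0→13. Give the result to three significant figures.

Trapezoidal AUC_0→13:
  [0→6]: (0.00+40.70)/2 × 6 = 122.1
  [6→7]: (40.70+38.54)/2 × 1 = 39.62
  [7→10]: (38.54+31.12)/2 × 3 = 104.49
  [10→13]: (31.12+24.42)/2 × 3 = 83.31
  Sum = 349.52 mg/L·h

AUC = 350 mg/L·h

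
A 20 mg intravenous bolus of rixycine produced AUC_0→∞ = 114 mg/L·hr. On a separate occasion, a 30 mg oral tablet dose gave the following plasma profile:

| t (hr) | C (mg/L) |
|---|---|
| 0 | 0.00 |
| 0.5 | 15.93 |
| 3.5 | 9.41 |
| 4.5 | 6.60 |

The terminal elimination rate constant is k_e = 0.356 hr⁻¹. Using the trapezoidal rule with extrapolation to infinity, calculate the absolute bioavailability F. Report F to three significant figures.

F = 0.401

Trapezoidal AUC_0→4.5 (oral tablet):
  [0→0.5]: (0.00+15.93)/2 × 0.5 = 3.9825
  [0.5→3.5]: (15.93+9.41)/2 × 3 = 38.01
  [3.5→4.5]: (9.41+6.60)/2 × 1 = 8.005
  Sum = 49.9975 mg/L·hr
Tail: C_last/k_e = 6.60/0.356 = 18.539
AUC_0→∞ (oral tablet) = 49.9975 + 18.539 = 68.5365 mg/L·hr
F = (AUC_ev/D_ev)/(AUC_iv/D_iv) = (68.5365/30)/(114/20) = 2.28455/5.7 = 0.4008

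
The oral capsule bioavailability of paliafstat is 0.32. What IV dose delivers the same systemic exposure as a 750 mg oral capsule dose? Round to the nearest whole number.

Systemic exposure from an extravascular dose = F × D_ev, so the equivalent IV dose is F × D_ev.
D_iv = F × D_ev = 0.32 × 750 = 240 mg

D_iv = 240 mg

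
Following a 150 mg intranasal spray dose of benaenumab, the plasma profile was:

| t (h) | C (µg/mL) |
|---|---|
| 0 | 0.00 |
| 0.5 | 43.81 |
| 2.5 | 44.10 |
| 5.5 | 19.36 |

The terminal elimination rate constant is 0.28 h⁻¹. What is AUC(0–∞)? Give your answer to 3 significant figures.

AUC = 263 µg/mL·h

Trapezoidal AUC_0→5.5:
  [0→0.5]: (0.00+43.81)/2 × 0.5 = 10.9525
  [0.5→2.5]: (43.81+44.10)/2 × 2 = 87.91
  [2.5→5.5]: (44.10+19.36)/2 × 3 = 95.19
  Sum = 194.0525 µg/mL·h
Extrapolated tail: C_last / k_e = 19.36 / 0.28 = 69.143
AUC_0→∞ = 194.0525 + 69.143 = 263.1955 µg/mL·h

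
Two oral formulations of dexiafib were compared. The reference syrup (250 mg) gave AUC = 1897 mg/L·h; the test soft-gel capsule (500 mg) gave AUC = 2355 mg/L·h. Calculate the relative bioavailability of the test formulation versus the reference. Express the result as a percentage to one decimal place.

F_rel = 62.1%

F_rel = (AUC_test/D_test) / (AUC_ref/D_ref)
      = (2355/500) / (1897/250)
      = 4.71 / 7.588 = 0.6207 = 62.07%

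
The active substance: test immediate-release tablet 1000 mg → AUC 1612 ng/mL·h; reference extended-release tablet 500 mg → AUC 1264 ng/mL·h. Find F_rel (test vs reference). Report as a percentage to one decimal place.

F_rel = 63.8%

F_rel = (AUC_test/D_test) / (AUC_ref/D_ref)
      = (1612/1000) / (1264/500)
      = 1.612 / 2.528 = 0.6377 = 63.77%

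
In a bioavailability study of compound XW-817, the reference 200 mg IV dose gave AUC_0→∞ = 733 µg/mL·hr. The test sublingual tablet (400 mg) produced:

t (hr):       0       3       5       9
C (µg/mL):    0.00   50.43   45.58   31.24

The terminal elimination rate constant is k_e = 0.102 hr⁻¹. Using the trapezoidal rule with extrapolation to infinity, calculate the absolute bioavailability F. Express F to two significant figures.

Trapezoidal AUC_0→9 (sublingual tablet):
  [0→3]: (0.00+50.43)/2 × 3 = 75.645
  [3→5]: (50.43+45.58)/2 × 2 = 96.01
  [5→9]: (45.58+31.24)/2 × 4 = 153.64
  Sum = 325.295 µg/mL·hr
Tail: C_last/k_e = 31.24/0.102 = 306.275
AUC_0→∞ (sublingual tablet) = 325.295 + 306.275 = 631.57 µg/mL·hr
F = (AUC_ev/D_ev)/(AUC_iv/D_iv) = (631.57/400)/(733/200) = 1.578925/3.665 = 0.4308

F = 0.43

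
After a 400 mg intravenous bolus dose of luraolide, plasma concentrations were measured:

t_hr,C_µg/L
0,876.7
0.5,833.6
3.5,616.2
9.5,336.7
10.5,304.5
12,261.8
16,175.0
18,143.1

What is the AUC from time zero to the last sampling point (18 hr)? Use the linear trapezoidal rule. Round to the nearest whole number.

AUC = 7398 µg/L·hr

Trapezoidal AUC_0→18:
  [0→0.5]: (876.7+833.6)/2 × 0.5 = 427.575
  [0.5→3.5]: (833.6+616.2)/2 × 3 = 2174.7
  [3.5→9.5]: (616.2+336.7)/2 × 6 = 2858.7
  [9.5→10.5]: (336.7+304.5)/2 × 1 = 320.6
  [10.5→12]: (304.5+261.8)/2 × 1.5 = 424.725
  [12→16]: (261.8+175.0)/2 × 4 = 873.6
  [16→18]: (175.0+143.1)/2 × 2 = 318.1
  Sum = 7398.0 µg/L·hr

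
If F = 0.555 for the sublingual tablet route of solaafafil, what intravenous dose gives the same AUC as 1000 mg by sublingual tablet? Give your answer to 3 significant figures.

D_iv = 555 mg

Systemic exposure from an extravascular dose = F × D_ev, so the equivalent IV dose is F × D_ev.
D_iv = F × D_ev = 0.555 × 1000 = 555 mg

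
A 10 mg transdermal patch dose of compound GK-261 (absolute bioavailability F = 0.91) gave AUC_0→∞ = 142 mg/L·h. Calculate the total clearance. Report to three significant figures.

CL = 0.0641 L/h

CL = F × Dose / AUC_0→∞
   = 0.91 × 10 / 142 = 0.0640845 L/h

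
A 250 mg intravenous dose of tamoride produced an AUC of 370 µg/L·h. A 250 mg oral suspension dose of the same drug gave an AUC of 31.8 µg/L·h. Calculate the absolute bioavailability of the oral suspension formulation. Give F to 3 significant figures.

F = (AUC_ev / D_ev) / (AUC_iv / D_iv)
  = (31.8/250) / (370/250)
  = 0.1272 / 1.48 = 0.0859

F = 0.0859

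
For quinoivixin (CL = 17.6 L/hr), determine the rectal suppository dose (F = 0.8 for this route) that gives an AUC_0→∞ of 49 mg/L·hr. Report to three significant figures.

Dose = 1080 mg

Dose = CL × AUC_0→∞ / F
     = 17.6 × 49 / 0.8 = 1078 mg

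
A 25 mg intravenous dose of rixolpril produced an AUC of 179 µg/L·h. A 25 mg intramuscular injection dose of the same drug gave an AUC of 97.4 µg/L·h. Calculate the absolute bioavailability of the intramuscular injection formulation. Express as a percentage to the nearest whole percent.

F = 54%

F = (AUC_ev / D_ev) / (AUC_iv / D_iv)
  = (97.4/25) / (179/25)
  = 3.896 / 7.16 = 0.5441
  = 54.41%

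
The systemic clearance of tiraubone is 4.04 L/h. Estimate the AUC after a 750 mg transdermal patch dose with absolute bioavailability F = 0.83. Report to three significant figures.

AUC_0→∞ = F × Dose / CL
        = 0.83 × 750 / 4.04 = 154.084 mg/L·h

AUC = 154 mg/L·h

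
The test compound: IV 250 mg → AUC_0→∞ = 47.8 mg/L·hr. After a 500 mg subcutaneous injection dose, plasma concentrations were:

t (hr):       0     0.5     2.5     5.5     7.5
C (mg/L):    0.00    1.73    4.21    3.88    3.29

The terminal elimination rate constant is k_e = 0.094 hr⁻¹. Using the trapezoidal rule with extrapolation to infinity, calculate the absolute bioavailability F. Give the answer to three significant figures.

Trapezoidal AUC_0→7.5 (subcutaneous injection):
  [0→0.5]: (0.00+1.73)/2 × 0.5 = 0.4325
  [0.5→2.5]: (1.73+4.21)/2 × 2 = 5.94
  [2.5→5.5]: (4.21+3.88)/2 × 3 = 12.135
  [5.5→7.5]: (3.88+3.29)/2 × 2 = 7.17
  Sum = 25.6775 mg/L·hr
Tail: C_last/k_e = 3.29/0.094 = 35.000
AUC_0→∞ (subcutaneous injection) = 25.6775 + 35.000 = 60.6775 mg/L·hr
F = (AUC_ev/D_ev)/(AUC_iv/D_iv) = (60.6775/500)/(47.8/250) = 0.121355/0.1912 = 0.6347

F = 0.635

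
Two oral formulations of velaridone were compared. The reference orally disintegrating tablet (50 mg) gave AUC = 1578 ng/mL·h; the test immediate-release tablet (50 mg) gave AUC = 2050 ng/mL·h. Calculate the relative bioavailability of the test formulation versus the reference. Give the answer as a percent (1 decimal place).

F_rel = (AUC_test/D_test) / (AUC_ref/D_ref)
      = (2050/50) / (1578/50)
      = 41 / 31.56 = 1.2991 = 129.91%

F_rel = 129.9%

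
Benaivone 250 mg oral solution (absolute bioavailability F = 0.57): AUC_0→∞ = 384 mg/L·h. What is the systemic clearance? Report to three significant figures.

CL = 0.371 L/h

CL = F × Dose / AUC_0→∞
   = 0.57 × 250 / 384 = 0.37109375 L/h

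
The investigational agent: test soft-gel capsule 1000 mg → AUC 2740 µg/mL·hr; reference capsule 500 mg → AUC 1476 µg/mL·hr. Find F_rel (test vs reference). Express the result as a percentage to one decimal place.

F_rel = 92.8%

F_rel = (AUC_test/D_test) / (AUC_ref/D_ref)
      = (2740/1000) / (1476/500)
      = 2.74 / 2.952 = 0.9282 = 92.82%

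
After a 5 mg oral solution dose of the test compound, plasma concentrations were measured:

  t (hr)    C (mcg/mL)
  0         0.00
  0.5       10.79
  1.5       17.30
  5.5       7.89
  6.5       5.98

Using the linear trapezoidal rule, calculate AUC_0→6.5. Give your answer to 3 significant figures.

AUC = 74.1 mcg/mL·hr

Trapezoidal AUC_0→6.5:
  [0→0.5]: (0.00+10.79)/2 × 0.5 = 2.6975
  [0.5→1.5]: (10.79+17.30)/2 × 1 = 14.045
  [1.5→5.5]: (17.30+7.89)/2 × 4 = 50.38
  [5.5→6.5]: (7.89+5.98)/2 × 1 = 6.935
  Sum = 74.0575 mcg/mL·hr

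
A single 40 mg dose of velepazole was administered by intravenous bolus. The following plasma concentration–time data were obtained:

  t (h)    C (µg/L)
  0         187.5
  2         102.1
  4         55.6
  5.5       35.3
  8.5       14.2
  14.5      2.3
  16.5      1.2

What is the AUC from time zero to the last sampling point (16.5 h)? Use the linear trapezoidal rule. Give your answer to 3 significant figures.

AUC = 643 µg/L·h

Trapezoidal AUC_0→16.5:
  [0→2]: (187.5+102.1)/2 × 2 = 289.6
  [2→4]: (102.1+55.6)/2 × 2 = 157.7
  [4→5.5]: (55.6+35.3)/2 × 1.5 = 68.175
  [5.5→8.5]: (35.3+14.2)/2 × 3 = 74.25
  [8.5→14.5]: (14.2+2.3)/2 × 6 = 49.5
  [14.5→16.5]: (2.3+1.2)/2 × 2 = 3.5
  Sum = 642.725 µg/L·h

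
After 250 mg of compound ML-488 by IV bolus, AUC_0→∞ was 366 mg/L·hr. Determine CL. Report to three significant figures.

CL = 0.683 L/hr

CL = Dose_iv / AUC_0→∞
   = 250 / 366 = 0.68306 L/hr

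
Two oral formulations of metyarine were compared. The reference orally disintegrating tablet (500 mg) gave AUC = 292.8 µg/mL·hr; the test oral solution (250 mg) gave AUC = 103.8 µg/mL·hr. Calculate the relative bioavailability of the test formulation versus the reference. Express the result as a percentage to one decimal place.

F_rel = 70.9%

F_rel = (AUC_test/D_test) / (AUC_ref/D_ref)
      = (103.8/250) / (292.8/500)
      = 0.4152 / 0.5856 = 0.7090 = 70.90%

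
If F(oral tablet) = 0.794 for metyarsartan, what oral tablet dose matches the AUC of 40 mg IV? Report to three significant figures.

For equal systemic exposure: F × D_ev = D_iv
D_ev = D_iv / F = 40 / 0.794 = 50.3778 mg

D_oral = 50.4 mg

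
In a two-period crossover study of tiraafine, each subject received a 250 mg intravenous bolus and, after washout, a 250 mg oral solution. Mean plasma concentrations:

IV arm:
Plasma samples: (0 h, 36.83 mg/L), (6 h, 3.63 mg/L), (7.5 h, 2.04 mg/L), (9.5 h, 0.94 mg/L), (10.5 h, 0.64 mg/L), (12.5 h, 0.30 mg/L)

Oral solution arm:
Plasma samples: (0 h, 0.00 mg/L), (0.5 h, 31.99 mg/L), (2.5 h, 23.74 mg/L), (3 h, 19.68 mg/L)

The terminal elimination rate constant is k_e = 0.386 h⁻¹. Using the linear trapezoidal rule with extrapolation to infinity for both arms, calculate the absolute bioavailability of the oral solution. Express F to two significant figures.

Trapezoidal AUC_0→12.5 (IV):
  [0→6]: (36.83+3.63)/2 × 6 = 121.38
  [6→7.5]: (3.63+2.04)/2 × 1.5 = 4.2525
  [7.5→9.5]: (2.04+0.94)/2 × 2 = 2.98
  [9.5→10.5]: (0.94+0.64)/2 × 1 = 0.79
  [10.5→12.5]: (0.64+0.30)/2 × 2 = 0.94
  Sum = 130.3425 mg/L·h
IV tail: 0.30/0.386 = 0.777; AUC_iv,0→∞ = 130.3425 + 0.777 = 131.1195 mg/L·h
Trapezoidal AUC_0→3 (oral solution):
  [0→0.5]: (0.00+31.99)/2 × 0.5 = 7.9975
  [0.5→2.5]: (31.99+23.74)/2 × 2 = 55.73
  [2.5→3]: (23.74+19.68)/2 × 0.5 = 10.855
  Sum = 74.5825 mg/L·h
oral solution tail: 19.68/0.386 = 50.984; AUC_ev,0→∞ = 74.5825 + 50.984 = 125.5665 mg/L·h
F = (AUC_ev/D_ev)/(AUC_iv/D_iv) = (125.5665/250)/(131.1195/250) = 0.502266/0.524478 = 0.9576

F = 0.96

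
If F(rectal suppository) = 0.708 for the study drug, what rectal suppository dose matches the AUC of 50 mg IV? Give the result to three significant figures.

For equal systemic exposure: F × D_ev = D_iv
D_ev = D_iv / F = 50 / 0.708 = 70.6215 mg

D_rectal = 70.6 mg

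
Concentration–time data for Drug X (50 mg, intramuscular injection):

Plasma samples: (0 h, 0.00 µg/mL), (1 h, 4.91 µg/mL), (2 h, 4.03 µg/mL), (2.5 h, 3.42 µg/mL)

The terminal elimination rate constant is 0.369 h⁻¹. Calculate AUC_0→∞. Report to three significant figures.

Trapezoidal AUC_0→2.5:
  [0→1]: (0.00+4.91)/2 × 1 = 2.455
  [1→2]: (4.91+4.03)/2 × 1 = 4.47
  [2→2.5]: (4.03+3.42)/2 × 0.5 = 1.8625
  Sum = 8.7875 µg/mL·h
Extrapolated tail: C_last / k_e = 3.42 / 0.369 = 9.268
AUC_0→∞ = 8.7875 + 9.268 = 18.0555 µg/mL·h

AUC = 18.1 µg/mL·h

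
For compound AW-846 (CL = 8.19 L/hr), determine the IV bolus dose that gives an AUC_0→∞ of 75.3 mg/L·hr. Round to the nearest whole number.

Dose = 617 mg

Dose_iv = CL × AUC_0→∞
     = 8.19 × 75.3 = 616.707 mg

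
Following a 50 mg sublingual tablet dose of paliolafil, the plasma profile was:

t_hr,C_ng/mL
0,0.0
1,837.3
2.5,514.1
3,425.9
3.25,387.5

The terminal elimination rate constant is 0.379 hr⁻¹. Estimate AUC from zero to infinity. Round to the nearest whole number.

AUC = 2791 ng/mL·hr

Trapezoidal AUC_0→3.25:
  [0→1]: (0.0+837.3)/2 × 1 = 418.65
  [1→2.5]: (837.3+514.1)/2 × 1.5 = 1013.55
  [2.5→3]: (514.1+425.9)/2 × 0.5 = 235.0
  [3→3.25]: (425.9+387.5)/2 × 0.25 = 101.675
  Sum = 1768.875 ng/mL·hr
Extrapolated tail: C_last / k_e = 387.5 / 0.379 = 1022.427
AUC_0→∞ = 1768.875 + 1022.427 = 2791.302 ng/mL·hr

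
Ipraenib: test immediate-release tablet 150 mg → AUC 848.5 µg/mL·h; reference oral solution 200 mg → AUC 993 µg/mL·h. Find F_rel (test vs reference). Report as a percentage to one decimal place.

F_rel = (AUC_test/D_test) / (AUC_ref/D_ref)
      = (848.5/150) / (993/200)
      = 5.65667 / 4.965 = 1.1393 = 113.93%

F_rel = 113.9%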